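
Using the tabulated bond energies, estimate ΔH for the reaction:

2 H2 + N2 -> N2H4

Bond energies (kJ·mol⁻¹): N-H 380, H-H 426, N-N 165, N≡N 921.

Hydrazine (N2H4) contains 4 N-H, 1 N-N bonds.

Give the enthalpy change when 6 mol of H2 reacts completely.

ΔH = +264 kJ

Bonds broken (reactants):
  H-H: 2 × 426 = 852
  N≡N: 1 × 921 = 921
  Σ(broken) = 1773 kJ
Bonds formed (products):
  N-H: 4 × 380 = 1520
  N-N: 1 × 165 = 165
  Σ(formed) = 1685 kJ
ΔH = Σ(broken) − Σ(formed) = 1773 − 1685 = +88 kJ
For 3× the reaction as written: 3 × (+88) = +264 kJ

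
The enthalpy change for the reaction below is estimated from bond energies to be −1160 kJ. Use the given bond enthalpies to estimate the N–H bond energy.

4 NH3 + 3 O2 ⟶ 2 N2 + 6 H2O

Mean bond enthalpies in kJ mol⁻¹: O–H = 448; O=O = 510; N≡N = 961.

D(N–H) ≈ 384 kJ/mol

Let D be the N–H bond energy.
Σ(broken) = 12×D + 3×510 = 1530 + 12D
Σ(formed) = 2×961 + 12×448 = 7298
ΔH = Σ(broken) − Σ(formed) = (1530 + 12D) − (7298) = −5768 + 12D
Setting this equal to −1160 kJ gives 12D = 4608, so D = 384 kJ/mol.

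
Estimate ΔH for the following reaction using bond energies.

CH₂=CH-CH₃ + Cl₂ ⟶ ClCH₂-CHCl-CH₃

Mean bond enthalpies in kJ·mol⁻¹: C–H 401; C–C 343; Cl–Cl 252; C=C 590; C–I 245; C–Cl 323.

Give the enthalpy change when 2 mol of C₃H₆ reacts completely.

Bonds broken (reactants):
  C–C: 1 × 343 = 343
  C–H: 6 × 401 = 2406
  C=C: 1 × 590 = 590
  Cl–Cl: 1 × 252 = 252
  Σ(broken) = 3591 kJ
Bonds formed (products):
  C–C: 2 × 343 = 686
  C–Cl: 2 × 323 = 646
  C–H: 6 × 401 = 2406
  Σ(formed) = 3738 kJ
ΔH = Σ(broken) − Σ(formed) = 3591 − 3738 = −147 kJ
For 2× the reaction as written: 2 × (−147) = −294 kJ

ΔH = −294 kJ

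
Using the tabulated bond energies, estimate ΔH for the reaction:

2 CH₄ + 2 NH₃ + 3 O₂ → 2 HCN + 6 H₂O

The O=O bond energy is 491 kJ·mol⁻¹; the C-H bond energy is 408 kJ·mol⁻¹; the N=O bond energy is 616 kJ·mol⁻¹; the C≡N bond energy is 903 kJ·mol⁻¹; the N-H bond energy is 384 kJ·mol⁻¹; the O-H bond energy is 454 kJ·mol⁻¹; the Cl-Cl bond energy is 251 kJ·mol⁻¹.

ΔH ≈ −1029 kJ

Bonds broken (reactants):
  C-H: 8 × 408 = 3264
  N-H: 6 × 384 = 2304
  O=O: 3 × 491 = 1473
  Σ(broken) = 7041 kJ
Bonds formed (products):
  C≡N: 2 × 903 = 1806
  C-H: 2 × 408 = 816
  O-H: 12 × 454 = 5448
  Σ(formed) = 8070 kJ
ΔH = Σ(broken) − Σ(formed) = 7041 − 8070 = −1029 kJ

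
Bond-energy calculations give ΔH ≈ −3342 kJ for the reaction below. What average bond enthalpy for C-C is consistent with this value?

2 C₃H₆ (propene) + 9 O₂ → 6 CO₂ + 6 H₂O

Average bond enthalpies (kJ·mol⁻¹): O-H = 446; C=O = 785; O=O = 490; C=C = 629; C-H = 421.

Let D be the C-C bond energy.
Σ(broken) = 2×D + 12×421 + 2×629 + 9×490 = 10720 + 2D
Σ(formed) = 12×785 + 12×446 = 14772
ΔH = Σ(broken) − Σ(formed) = (10720 + 2D) − (14772) = −4052 + 2D
Setting this equal to −3342 kJ gives 2D = 710, so D = 355 kJ/mol.

D(C-C) ≈ 355 kJ/mol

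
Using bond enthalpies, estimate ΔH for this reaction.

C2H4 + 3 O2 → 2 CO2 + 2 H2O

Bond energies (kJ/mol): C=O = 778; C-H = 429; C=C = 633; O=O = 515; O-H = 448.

ΔH ≈ −1010 kJ

Bonds broken (reactants):
  C-H: 4 × 429 = 1716
  C=C: 1 × 633 = 633
  O=O: 3 × 515 = 1545
  Σ(broken) = 3894 kJ
Bonds formed (products):
  C=O: 4 × 778 = 3112
  O-H: 4 × 448 = 1792
  Σ(formed) = 4904 kJ
ΔH = Σ(broken) − Σ(formed) = 3894 − 4904 = −1010 kJ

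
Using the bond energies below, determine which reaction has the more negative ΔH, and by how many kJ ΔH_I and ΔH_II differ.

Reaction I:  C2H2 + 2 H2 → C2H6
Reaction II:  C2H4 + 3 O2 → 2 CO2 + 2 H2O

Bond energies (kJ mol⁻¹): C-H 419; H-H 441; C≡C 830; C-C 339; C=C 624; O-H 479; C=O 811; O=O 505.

Reaction I:
  Bonds broken (reactants):
    C≡C: 1 × 830 = 830
    C-H: 2 × 419 = 838
    H-H: 2 × 441 = 882
    Σ(broken) = 2550 kJ
  Bonds formed (products):
    C-C: 1 × 339 = 339
    C-H: 6 × 419 = 2514
    Σ(formed) = 2853 kJ
  ΔH_I = 2550 − 2853 = −303 kJ
Reaction II:
  Bonds broken (reactants):
    C-H: 4 × 419 = 1676
    C=C: 1 × 624 = 624
    O=O: 3 × 505 = 1515
    Σ(broken) = 3815 kJ
  Bonds formed (products):
    C=O: 4 × 811 = 3244
    O-H: 4 × 479 = 1916
    Σ(formed) = 5160 kJ
  ΔH_II = 3815 − 5160 = −1345 kJ
ΔH_I − ΔH_II = +1042 kJ, so reaction II has the more negative ΔH; |ΔH_I − ΔH_II| = 1042 kJ.

Reaction II, by 1042 kJ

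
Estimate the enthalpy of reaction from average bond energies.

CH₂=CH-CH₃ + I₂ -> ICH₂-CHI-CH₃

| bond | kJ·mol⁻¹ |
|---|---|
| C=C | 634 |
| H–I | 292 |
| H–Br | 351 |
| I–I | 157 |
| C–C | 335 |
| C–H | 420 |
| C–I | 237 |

Bonds broken (reactants):
  C–C: 1 × 335 = 335
  C–H: 6 × 420 = 2520
  C=C: 1 × 634 = 634
  I–I: 1 × 157 = 157
  Σ(broken) = 3646 kJ
Bonds formed (products):
  C–C: 2 × 335 = 670
  C–H: 6 × 420 = 2520
  C–I: 2 × 237 = 474
  Σ(formed) = 3664 kJ
ΔH = Σ(broken) − Σ(formed) = 3646 − 3664 = −18 kJ

ΔH ≈ −18 kJ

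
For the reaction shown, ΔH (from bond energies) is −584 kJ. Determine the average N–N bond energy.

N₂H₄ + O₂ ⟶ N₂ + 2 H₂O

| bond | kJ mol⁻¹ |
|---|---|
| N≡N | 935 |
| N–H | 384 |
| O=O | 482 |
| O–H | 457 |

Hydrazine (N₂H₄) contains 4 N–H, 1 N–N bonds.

Let D be the N–N bond energy.
Σ(broken) = 4×384 + 1×D + 1×482 = 2018 + D
Σ(formed) = 1×935 + 4×457 = 2763
ΔH = Σ(broken) − Σ(formed) = (2018 + D) − (2763) = −745 + D
Setting this equal to −584 kJ gives D = 161 kJ/mol.

D(N–N) ≈ 161 kJ/mol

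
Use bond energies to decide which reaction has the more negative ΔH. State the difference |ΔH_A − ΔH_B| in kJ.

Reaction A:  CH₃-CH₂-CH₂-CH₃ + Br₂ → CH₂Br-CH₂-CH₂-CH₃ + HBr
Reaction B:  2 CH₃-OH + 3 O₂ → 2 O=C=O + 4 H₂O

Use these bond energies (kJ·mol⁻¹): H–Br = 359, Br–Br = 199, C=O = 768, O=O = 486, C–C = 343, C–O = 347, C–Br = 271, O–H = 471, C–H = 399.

Reaction A:
  Bonds broken (reactants):
    Br–Br: 1 × 199 = 199
    C–C: 3 × 343 = 1029
    C–H: 10 × 399 = 3990
    Σ(broken) = 5218 kJ
  Bonds formed (products):
    C–Br: 1 × 271 = 271
    C–C: 3 × 343 = 1029
    C–H: 9 × 399 = 3591
    H–Br: 1 × 359 = 359
    Σ(formed) = 5250 kJ
  ΔH_A = 5218 − 5250 = −32 kJ
Reaction B:
  Bonds broken (reactants):
    C–H: 6 × 399 = 2394
    C–O: 2 × 347 = 694
    O–H: 2 × 471 = 942
    O=O: 3 × 486 = 1458
    Σ(broken) = 5488 kJ
  Bonds formed (products):
    C=O: 4 × 768 = 3072
    O–H: 8 × 471 = 3768
    Σ(formed) = 6840 kJ
  ΔH_B = 5488 − 6840 = −1352 kJ
ΔH_A − ΔH_B = +1320 kJ, so reaction B has the more negative ΔH; |ΔH_A − ΔH_B| = 1320 kJ.

Reaction B, by 1320 kJ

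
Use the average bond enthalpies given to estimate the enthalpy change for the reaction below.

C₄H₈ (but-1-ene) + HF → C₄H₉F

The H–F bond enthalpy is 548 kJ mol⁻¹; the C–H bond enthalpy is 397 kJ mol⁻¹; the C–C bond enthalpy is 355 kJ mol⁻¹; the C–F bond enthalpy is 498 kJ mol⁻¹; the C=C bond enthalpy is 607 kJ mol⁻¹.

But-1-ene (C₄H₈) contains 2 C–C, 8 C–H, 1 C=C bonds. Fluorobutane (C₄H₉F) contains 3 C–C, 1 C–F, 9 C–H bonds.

Bonds broken (reactants):
  C–C: 2 × 355 = 710
  C–H: 8 × 397 = 3176
  C=C: 1 × 607 = 607
  H–F: 1 × 548 = 548
  Σ(broken) = 5041 kJ
Bonds formed (products):
  C–C: 3 × 355 = 1065
  C–F: 1 × 498 = 498
  C–H: 9 × 397 = 3573
  Σ(formed) = 5136 kJ
ΔH = Σ(broken) − Σ(formed) = 5041 − 5136 = −95 kJ

ΔH ≈ −95 kJ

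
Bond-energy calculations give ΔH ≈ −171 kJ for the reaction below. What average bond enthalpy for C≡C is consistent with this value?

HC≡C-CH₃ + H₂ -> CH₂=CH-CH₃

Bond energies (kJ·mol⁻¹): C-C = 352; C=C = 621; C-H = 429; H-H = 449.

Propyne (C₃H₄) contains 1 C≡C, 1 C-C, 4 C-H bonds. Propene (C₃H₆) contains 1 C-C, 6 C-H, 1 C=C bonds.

D(C≡C) ≈ 859 kJ/mol

Let D be the C≡C bond energy.
Σ(broken) = 1×D + 1×352 + 4×429 + 1×449 = 2517 + D
Σ(formed) = 1×352 + 6×429 + 1×621 = 3547
ΔH = Σ(broken) − Σ(formed) = (2517 + D) − (3547) = −1030 + D
Setting this equal to −171 kJ gives D = 859 kJ/mol.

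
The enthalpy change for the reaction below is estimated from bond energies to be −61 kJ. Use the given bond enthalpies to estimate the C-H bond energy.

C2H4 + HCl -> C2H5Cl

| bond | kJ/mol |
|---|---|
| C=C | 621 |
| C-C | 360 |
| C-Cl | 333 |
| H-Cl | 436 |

D(C-H) ≈ 425 kJ/mol

Let D be the C-H bond energy.
Σ(broken) = 4×D + 1×621 + 1×436 = 1057 + 4D
Σ(formed) = 1×360 + 1×333 + 5×D = 693 + 5D
ΔH = Σ(broken) − Σ(formed) = (1057 + 4D) − (693 + 5D) = +364 − D
Setting this equal to −61 kJ gives D = 425 kJ/mol.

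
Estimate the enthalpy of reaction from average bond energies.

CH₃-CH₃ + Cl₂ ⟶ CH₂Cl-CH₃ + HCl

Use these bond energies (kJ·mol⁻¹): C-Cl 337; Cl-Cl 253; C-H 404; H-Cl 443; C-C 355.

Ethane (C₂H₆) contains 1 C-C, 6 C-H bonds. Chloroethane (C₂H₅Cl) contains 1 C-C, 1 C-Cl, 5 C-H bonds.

ΔH ≈ −123 kJ

Bonds broken (reactants):
  C-C: 1 × 355 = 355
  C-H: 6 × 404 = 2424
  Cl-Cl: 1 × 253 = 253
  Σ(broken) = 3032 kJ
Bonds formed (products):
  C-C: 1 × 355 = 355
  C-Cl: 1 × 337 = 337
  C-H: 5 × 404 = 2020
  H-Cl: 1 × 443 = 443
  Σ(formed) = 3155 kJ
ΔH = Σ(broken) − Σ(formed) = 3032 − 3155 = −123 kJ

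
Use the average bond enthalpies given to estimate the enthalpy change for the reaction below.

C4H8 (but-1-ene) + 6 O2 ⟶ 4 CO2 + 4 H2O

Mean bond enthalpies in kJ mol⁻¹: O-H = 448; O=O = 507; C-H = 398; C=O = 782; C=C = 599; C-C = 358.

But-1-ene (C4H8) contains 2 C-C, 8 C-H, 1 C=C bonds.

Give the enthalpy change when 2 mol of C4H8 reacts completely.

Bonds broken (reactants):
  C-C: 2 × 358 = 716
  C-H: 8 × 398 = 3184
  C=C: 1 × 599 = 599
  O=O: 6 × 507 = 3042
  Σ(broken) = 7541 kJ
Bonds formed (products):
  C=O: 8 × 782 = 6256
  O-H: 8 × 448 = 3584
  Σ(formed) = 9840 kJ
ΔH = Σ(broken) − Σ(formed) = 7541 − 9840 = −2299 kJ
For 2× the reaction as written: 2 × (−2299) = −4598 kJ

ΔH = −4598 kJ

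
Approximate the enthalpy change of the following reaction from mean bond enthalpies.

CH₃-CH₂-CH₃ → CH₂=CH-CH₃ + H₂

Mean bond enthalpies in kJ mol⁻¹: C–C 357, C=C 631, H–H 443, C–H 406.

Bonds broken (reactants):
  C–C: 2 × 357 = 714
  C–H: 8 × 406 = 3248
  Σ(broken) = 3962 kJ
Bonds formed (products):
  C–C: 1 × 357 = 357
  C–H: 6 × 406 = 2436
  C=C: 1 × 631 = 631
  H–H: 1 × 443 = 443
  Σ(formed) = 3867 kJ
ΔH = Σ(broken) − Σ(formed) = 3962 − 3867 = +95 kJ

ΔH ≈ +95 kJ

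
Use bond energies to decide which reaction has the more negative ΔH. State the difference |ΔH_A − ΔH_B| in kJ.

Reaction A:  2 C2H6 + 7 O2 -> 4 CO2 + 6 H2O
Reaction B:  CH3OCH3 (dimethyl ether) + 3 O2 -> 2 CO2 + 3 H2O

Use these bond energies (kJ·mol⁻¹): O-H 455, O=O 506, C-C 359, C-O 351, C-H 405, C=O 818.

Reaction A:
  Bonds broken (reactants):
    C-C: 2 × 359 = 718
    C-H: 12 × 405 = 4860
    O=O: 7 × 506 = 3542
    Σ(broken) = 9120 kJ
  Bonds formed (products):
    C=O: 8 × 818 = 6544
    O-H: 12 × 455 = 5460
    Σ(formed) = 12004 kJ
  ΔH_A = 9120 − 12004 = −2884 kJ
Reaction B:
  Bonds broken (reactants):
    C-H: 6 × 405 = 2430
    C-O: 2 × 351 = 702
    O=O: 3 × 506 = 1518
    Σ(broken) = 4650 kJ
  Bonds formed (products):
    C=O: 4 × 818 = 3272
    O-H: 6 × 455 = 2730
    Σ(formed) = 6002 kJ
  ΔH_B = 4650 − 6002 = −1352 kJ
ΔH_A − ΔH_B = −1532 kJ, so reaction A has the more negative ΔH; |ΔH_A − ΔH_B| = 1532 kJ.

Reaction A, by 1532 kJ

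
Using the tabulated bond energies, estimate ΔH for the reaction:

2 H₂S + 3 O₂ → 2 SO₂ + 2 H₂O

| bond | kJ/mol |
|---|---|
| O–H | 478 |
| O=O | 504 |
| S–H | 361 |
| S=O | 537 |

Bonds broken (reactants):
  O=O: 3 × 504 = 1512
  S–H: 4 × 361 = 1444
  Σ(broken) = 2956 kJ
Bonds formed (products):
  O–H: 4 × 478 = 1912
  S=O: 4 × 537 = 2148
  Σ(formed) = 4060 kJ
ΔH = Σ(broken) − Σ(formed) = 2956 − 4060 = −1104 kJ

ΔH ≈ −1104 kJ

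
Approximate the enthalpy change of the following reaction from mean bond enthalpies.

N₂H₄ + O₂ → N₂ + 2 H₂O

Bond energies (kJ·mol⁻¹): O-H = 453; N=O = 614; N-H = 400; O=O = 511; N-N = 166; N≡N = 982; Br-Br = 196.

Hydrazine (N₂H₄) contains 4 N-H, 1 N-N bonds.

Bonds broken (reactants):
  N-H: 4 × 400 = 1600
  N-N: 1 × 166 = 166
  O=O: 1 × 511 = 511
  Σ(broken) = 2277 kJ
Bonds formed (products):
  N≡N: 1 × 982 = 982
  O-H: 4 × 453 = 1812
  Σ(formed) = 2794 kJ
ΔH = Σ(broken) − Σ(formed) = 2277 − 2794 = −517 kJ

ΔH ≈ −517 kJ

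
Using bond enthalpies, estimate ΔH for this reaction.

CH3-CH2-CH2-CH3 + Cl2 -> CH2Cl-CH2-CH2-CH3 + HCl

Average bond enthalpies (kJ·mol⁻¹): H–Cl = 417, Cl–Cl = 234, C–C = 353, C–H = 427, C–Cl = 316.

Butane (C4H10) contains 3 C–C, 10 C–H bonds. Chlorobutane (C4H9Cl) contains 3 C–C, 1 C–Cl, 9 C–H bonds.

ΔH ≈ −72 kJ

Bonds broken (reactants):
  C–C: 3 × 353 = 1059
  C–H: 10 × 427 = 4270
  Cl–Cl: 1 × 234 = 234
  Σ(broken) = 5563 kJ
Bonds formed (products):
  C–C: 3 × 353 = 1059
  C–Cl: 1 × 316 = 316
  C–H: 9 × 427 = 3843
  H–Cl: 1 × 417 = 417
  Σ(formed) = 5635 kJ
ΔH = Σ(broken) − Σ(formed) = 5563 − 5635 = −72 kJ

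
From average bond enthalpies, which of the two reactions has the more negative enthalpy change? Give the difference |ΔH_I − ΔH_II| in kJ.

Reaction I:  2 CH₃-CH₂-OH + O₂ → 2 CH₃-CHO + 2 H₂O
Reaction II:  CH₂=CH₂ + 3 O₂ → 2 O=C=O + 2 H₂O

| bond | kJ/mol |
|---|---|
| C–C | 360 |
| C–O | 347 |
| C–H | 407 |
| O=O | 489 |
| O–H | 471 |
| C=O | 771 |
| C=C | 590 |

Reaction II, by 796 kJ

Reaction I:
  Bonds broken (reactants):
    C–C: 2 × 360 = 720
    C–H: 10 × 407 = 4070
    C–O: 2 × 347 = 694
    O–H: 2 × 471 = 942
    O=O: 1 × 489 = 489
    Σ(broken) = 6915 kJ
  Bonds formed (products):
    C–C: 2 × 360 = 720
    C–H: 8 × 407 = 3256
    C=O: 2 × 771 = 1542
    O–H: 4 × 471 = 1884
    Σ(formed) = 7402 kJ
  ΔH_I = 6915 − 7402 = −487 kJ
Reaction II:
  Bonds broken (reactants):
    C–H: 4 × 407 = 1628
    C=C: 1 × 590 = 590
    O=O: 3 × 489 = 1467
    Σ(broken) = 3685 kJ
  Bonds formed (products):
    C=O: 4 × 771 = 3084
    O–H: 4 × 471 = 1884
    Σ(formed) = 4968 kJ
  ΔH_II = 3685 − 4968 = −1283 kJ
ΔH_I − ΔH_II = +796 kJ, so reaction II has the more negative ΔH; |ΔH_I − ΔH_II| = 796 kJ.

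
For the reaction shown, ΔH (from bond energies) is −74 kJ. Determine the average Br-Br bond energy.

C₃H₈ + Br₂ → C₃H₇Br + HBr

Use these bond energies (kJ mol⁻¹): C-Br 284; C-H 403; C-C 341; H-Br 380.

Let D be the Br-Br bond energy.
Σ(broken) = 1×D + 2×341 + 8×403 = 3906 + D
Σ(formed) = 1×284 + 2×341 + 7×403 + 1×380 = 4167
ΔH = Σ(broken) − Σ(formed) = (3906 + D) − (4167) = −261 + D
Setting this equal to −74 kJ gives D = 187 kJ/mol.

D(Br-Br) ≈ 187 kJ/mol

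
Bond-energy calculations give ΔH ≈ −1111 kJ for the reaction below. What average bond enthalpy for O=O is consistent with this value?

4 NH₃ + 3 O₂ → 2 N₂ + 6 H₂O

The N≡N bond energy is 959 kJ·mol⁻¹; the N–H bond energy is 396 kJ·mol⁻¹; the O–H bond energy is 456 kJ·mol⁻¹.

D(O=O) ≈ 509 kJ/mol

Let D be the O=O bond energy.
Σ(broken) = 12×396 + 3×D = 4752 + 3D
Σ(formed) = 2×959 + 12×456 = 7390
ΔH = Σ(broken) − Σ(formed) = (4752 + 3D) − (7390) = −2638 + 3D
Setting this equal to −1111 kJ gives 3D = 1527, so D = 509 kJ/mol.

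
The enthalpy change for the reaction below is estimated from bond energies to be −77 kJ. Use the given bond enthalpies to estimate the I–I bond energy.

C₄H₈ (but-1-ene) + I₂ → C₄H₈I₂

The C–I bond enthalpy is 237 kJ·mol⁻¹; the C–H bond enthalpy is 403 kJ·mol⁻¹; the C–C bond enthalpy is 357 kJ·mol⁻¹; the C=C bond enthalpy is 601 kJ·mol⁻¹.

Let D be the I–I bond energy.
Σ(broken) = 2×357 + 8×403 + 1×601 + 1×D = 4539 + D
Σ(formed) = 3×357 + 8×403 + 2×237 = 4769
ΔH = Σ(broken) − Σ(formed) = (4539 + D) − (4769) = −230 + D
Setting this equal to −77 kJ gives D = 153 kJ/mol.

D(I–I) ≈ 153 kJ/mol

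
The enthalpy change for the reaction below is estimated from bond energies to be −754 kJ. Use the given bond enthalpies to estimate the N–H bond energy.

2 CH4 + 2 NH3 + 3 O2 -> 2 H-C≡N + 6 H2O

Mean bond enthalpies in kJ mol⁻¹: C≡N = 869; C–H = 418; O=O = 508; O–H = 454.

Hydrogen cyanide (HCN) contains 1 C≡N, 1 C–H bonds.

D(N–H) ≈ 400 kJ/mol

Let D be the N–H bond energy.
Σ(broken) = 8×418 + 6×D + 3×508 = 4868 + 6D
Σ(formed) = 2×869 + 2×418 + 12×454 = 8022
ΔH = Σ(broken) − Σ(formed) = (4868 + 6D) − (8022) = −3154 + 6D
Setting this equal to −754 kJ gives 6D = 2400, so D = 400 kJ/mol.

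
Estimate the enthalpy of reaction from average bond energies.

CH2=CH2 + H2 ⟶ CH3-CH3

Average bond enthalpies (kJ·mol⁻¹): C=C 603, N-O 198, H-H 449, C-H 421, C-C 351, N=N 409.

Bonds broken (reactants):
  C-H: 4 × 421 = 1684
  C=C: 1 × 603 = 603
  H-H: 1 × 449 = 449
  Σ(broken) = 2736 kJ
Bonds formed (products):
  C-C: 1 × 351 = 351
  C-H: 6 × 421 = 2526
  Σ(formed) = 2877 kJ
ΔH = Σ(broken) − Σ(formed) = 2736 − 2877 = −141 kJ

ΔH ≈ −141 kJ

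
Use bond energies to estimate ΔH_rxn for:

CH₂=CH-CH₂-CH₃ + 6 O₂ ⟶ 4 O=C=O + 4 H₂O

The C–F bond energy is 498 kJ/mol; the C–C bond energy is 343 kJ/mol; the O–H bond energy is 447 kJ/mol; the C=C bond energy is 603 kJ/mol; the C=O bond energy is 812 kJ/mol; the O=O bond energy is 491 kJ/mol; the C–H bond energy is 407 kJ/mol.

ΔH ≈ −2581 kJ

Bonds broken (reactants):
  C–C: 2 × 343 = 686
  C–H: 8 × 407 = 3256
  C=C: 1 × 603 = 603
  O=O: 6 × 491 = 2946
  Σ(broken) = 7491 kJ
Bonds formed (products):
  C=O: 8 × 812 = 6496
  O–H: 8 × 447 = 3576
  Σ(formed) = 10072 kJ
ΔH = Σ(broken) − Σ(formed) = 7491 − 10072 = −2581 kJ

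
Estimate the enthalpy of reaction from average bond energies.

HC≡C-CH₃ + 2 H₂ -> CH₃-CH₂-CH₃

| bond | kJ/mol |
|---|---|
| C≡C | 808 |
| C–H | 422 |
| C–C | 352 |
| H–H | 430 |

Bonds broken (reactants):
  C≡C: 1 × 808 = 808
  C–C: 1 × 352 = 352
  C–H: 4 × 422 = 1688
  H–H: 2 × 430 = 860
  Σ(broken) = 3708 kJ
Bonds formed (products):
  C–C: 2 × 352 = 704
  C–H: 8 × 422 = 3376
  Σ(formed) = 4080 kJ
ΔH = Σ(broken) − Σ(formed) = 3708 − 4080 = −372 kJ

ΔH ≈ −372 kJ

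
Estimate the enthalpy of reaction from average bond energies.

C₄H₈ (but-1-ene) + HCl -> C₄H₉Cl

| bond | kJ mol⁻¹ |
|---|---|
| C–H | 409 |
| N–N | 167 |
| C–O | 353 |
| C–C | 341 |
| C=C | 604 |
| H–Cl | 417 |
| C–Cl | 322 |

ΔH ≈ −51 kJ

Bonds broken (reactants):
  C–C: 2 × 341 = 682
  C–H: 8 × 409 = 3272
  C=C: 1 × 604 = 604
  H–Cl: 1 × 417 = 417
  Σ(broken) = 4975 kJ
Bonds formed (products):
  C–C: 3 × 341 = 1023
  C–Cl: 1 × 322 = 322
  C–H: 9 × 409 = 3681
  Σ(formed) = 5026 kJ
ΔH = Σ(broken) − Σ(formed) = 4975 − 5026 = −51 kJ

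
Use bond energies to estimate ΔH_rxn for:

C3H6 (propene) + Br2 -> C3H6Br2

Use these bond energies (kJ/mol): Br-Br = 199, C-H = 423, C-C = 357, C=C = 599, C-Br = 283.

ΔH ≈ −125 kJ

Bonds broken (reactants):
  Br-Br: 1 × 199 = 199
  C-C: 1 × 357 = 357
  C-H: 6 × 423 = 2538
  C=C: 1 × 599 = 599
  Σ(broken) = 3693 kJ
Bonds formed (products):
  C-Br: 2 × 283 = 566
  C-C: 2 × 357 = 714
  C-H: 6 × 423 = 2538
  Σ(formed) = 3818 kJ
ΔH = Σ(broken) − Σ(formed) = 3693 − 3818 = −125 kJ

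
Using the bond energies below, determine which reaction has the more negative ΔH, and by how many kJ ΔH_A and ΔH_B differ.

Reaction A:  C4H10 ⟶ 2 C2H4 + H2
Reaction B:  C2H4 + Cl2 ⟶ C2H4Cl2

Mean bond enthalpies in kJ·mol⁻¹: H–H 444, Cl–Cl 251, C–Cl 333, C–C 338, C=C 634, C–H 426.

Reaction B, by 273 kJ

Reaction A:
  Bonds broken (reactants):
    C–C: 3 × 338 = 1014
    C–H: 10 × 426 = 4260
    Σ(broken) = 5274 kJ
  Bonds formed (products):
    C–H: 8 × 426 = 3408
    C=C: 2 × 634 = 1268
    H–H: 1 × 444 = 444
    Σ(formed) = 5120 kJ
  ΔH_A = 5274 − 5120 = +154 kJ
Reaction B:
  Bonds broken (reactants):
    C–H: 4 × 426 = 1704
    C=C: 1 × 634 = 634
    Cl–Cl: 1 × 251 = 251
    Σ(broken) = 2589 kJ
  Bonds formed (products):
    C–C: 1 × 338 = 338
    C–Cl: 2 × 333 = 666
    C–H: 4 × 426 = 1704
    Σ(formed) = 2708 kJ
  ΔH_B = 2589 − 2708 = −119 kJ
ΔH_A − ΔH_B = +273 kJ, so reaction B has the more negative ΔH; |ΔH_A − ΔH_B| = 273 kJ.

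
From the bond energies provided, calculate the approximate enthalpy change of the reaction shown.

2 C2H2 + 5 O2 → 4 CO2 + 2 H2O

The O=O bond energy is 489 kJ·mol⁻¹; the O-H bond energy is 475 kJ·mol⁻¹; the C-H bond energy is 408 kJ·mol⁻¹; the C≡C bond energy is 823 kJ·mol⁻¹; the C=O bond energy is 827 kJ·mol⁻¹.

ΔH ≈ −2793 kJ

Bonds broken (reactants):
  C≡C: 2 × 823 = 1646
  C-H: 4 × 408 = 1632
  O=O: 5 × 489 = 2445
  Σ(broken) = 5723 kJ
Bonds formed (products):
  C=O: 8 × 827 = 6616
  O-H: 4 × 475 = 1900
  Σ(formed) = 8516 kJ
ΔH = Σ(broken) − Σ(formed) = 5723 − 8516 = −2793 kJ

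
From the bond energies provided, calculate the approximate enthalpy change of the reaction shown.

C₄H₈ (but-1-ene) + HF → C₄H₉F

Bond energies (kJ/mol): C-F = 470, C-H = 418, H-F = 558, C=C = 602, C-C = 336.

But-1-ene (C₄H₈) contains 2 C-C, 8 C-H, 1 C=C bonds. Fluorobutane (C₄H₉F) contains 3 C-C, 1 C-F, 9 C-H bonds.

ΔH ≈ −64 kJ

Bonds broken (reactants):
  C-C: 2 × 336 = 672
  C-H: 8 × 418 = 3344
  C=C: 1 × 602 = 602
  H-F: 1 × 558 = 558
  Σ(broken) = 5176 kJ
Bonds formed (products):
  C-C: 3 × 336 = 1008
  C-F: 1 × 470 = 470
  C-H: 9 × 418 = 3762
  Σ(formed) = 5240 kJ
ΔH = Σ(broken) − Σ(formed) = 5176 − 5240 = −64 kJ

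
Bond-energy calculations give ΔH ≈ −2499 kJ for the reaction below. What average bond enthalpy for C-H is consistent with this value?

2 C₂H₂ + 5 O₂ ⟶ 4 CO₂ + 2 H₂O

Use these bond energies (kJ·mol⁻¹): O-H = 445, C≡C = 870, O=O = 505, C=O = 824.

Let D be the C-H bond energy.
Σ(broken) = 2×870 + 4×D + 5×505 = 4265 + 4D
Σ(formed) = 8×824 + 4×445 = 8372
ΔH = Σ(broken) − Σ(formed) = (4265 + 4D) − (8372) = −4107 + 4D
Setting this equal to −2499 kJ gives 4D = 1608, so D = 402 kJ/mol.

D(C-H) ≈ 402 kJ/mol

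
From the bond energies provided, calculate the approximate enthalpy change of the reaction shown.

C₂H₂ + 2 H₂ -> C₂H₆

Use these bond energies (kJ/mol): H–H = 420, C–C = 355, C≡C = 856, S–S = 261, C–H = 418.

ΔH ≈ −331 kJ

Bonds broken (reactants):
  C≡C: 1 × 856 = 856
  C–H: 2 × 418 = 836
  H–H: 2 × 420 = 840
  Σ(broken) = 2532 kJ
Bonds formed (products):
  C–C: 1 × 355 = 355
  C–H: 6 × 418 = 2508
  Σ(formed) = 2863 kJ
ΔH = Σ(broken) − Σ(formed) = 2532 − 2863 = −331 kJ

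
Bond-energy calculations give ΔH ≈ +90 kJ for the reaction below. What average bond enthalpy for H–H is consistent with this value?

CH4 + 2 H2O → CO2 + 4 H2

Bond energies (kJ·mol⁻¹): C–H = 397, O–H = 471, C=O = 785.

Let D be the H–H bond energy.
Σ(broken) = 4×397 + 4×471 = 3472
Σ(formed) = 2×785 + 4×D = 1570 + 4D
ΔH = Σ(broken) − Σ(formed) = (3472) − (1570 + 4D) = +1902 − 4D
Setting this equal to +90 kJ gives 4D = 1812, so D = 453 kJ/mol.

D(H–H) ≈ 453 kJ/mol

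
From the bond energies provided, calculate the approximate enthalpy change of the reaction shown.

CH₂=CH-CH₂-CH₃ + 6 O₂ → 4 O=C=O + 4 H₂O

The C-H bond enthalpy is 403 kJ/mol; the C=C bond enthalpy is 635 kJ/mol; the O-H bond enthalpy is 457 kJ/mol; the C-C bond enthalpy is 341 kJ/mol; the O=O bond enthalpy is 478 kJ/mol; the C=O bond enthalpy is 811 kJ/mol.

Bonds broken (reactants):
  C-C: 2 × 341 = 682
  C-H: 8 × 403 = 3224
  C=C: 1 × 635 = 635
  O=O: 6 × 478 = 2868
  Σ(broken) = 7409 kJ
Bonds formed (products):
  C=O: 8 × 811 = 6488
  O-H: 8 × 457 = 3656
  Σ(formed) = 10144 kJ
ΔH = Σ(broken) − Σ(formed) = 7409 − 10144 = −2735 kJ

ΔH ≈ −2735 kJ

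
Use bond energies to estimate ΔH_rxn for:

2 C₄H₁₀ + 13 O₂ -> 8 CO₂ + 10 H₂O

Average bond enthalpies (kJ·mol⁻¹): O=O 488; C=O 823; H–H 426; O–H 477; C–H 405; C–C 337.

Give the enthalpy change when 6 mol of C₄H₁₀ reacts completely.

Bonds broken (reactants):
  C–C: 6 × 337 = 2022
  C–H: 20 × 405 = 8100
  O=O: 13 × 488 = 6344
  Σ(broken) = 16466 kJ
Bonds formed (products):
  C=O: 16 × 823 = 13168
  O–H: 20 × 477 = 9540
  Σ(formed) = 22708 kJ
ΔH = Σ(broken) − Σ(formed) = 16466 − 22708 = −6242 kJ
For 3× the reaction as written: 3 × (−6242) = −18726 kJ

ΔH = −18726 kJ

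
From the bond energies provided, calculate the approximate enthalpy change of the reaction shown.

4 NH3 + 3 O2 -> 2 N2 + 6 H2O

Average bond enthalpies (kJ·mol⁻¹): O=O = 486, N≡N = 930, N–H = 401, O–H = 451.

Bonds broken (reactants):
  N–H: 12 × 401 = 4812
  O=O: 3 × 486 = 1458
  Σ(broken) = 6270 kJ
Bonds formed (products):
  N≡N: 2 × 930 = 1860
  O–H: 12 × 451 = 5412
  Σ(formed) = 7272 kJ
ΔH = Σ(broken) − Σ(formed) = 6270 − 7272 = −1002 kJ

ΔH ≈ −1002 kJ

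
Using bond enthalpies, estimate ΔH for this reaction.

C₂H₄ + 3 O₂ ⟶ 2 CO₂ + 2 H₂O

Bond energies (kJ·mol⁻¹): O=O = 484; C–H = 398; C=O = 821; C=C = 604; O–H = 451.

Bonds broken (reactants):
  C–H: 4 × 398 = 1592
  C=C: 1 × 604 = 604
  O=O: 3 × 484 = 1452
  Σ(broken) = 3648 kJ
Bonds formed (products):
  C=O: 4 × 821 = 3284
  O–H: 4 × 451 = 1804
  Σ(formed) = 5088 kJ
ΔH = Σ(broken) − Σ(formed) = 3648 − 5088 = −1440 kJ

ΔH ≈ −1440 kJ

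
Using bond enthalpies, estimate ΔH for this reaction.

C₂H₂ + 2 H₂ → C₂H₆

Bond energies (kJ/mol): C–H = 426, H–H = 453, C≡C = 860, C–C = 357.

Bonds broken (reactants):
  C≡C: 1 × 860 = 860
  C–H: 2 × 426 = 852
  H–H: 2 × 453 = 906
  Σ(broken) = 2618 kJ
Bonds formed (products):
  C–C: 1 × 357 = 357
  C–H: 6 × 426 = 2556
  Σ(formed) = 2913 kJ
ΔH = Σ(broken) − Σ(formed) = 2618 − 2913 = −295 kJ

ΔH ≈ −295 kJ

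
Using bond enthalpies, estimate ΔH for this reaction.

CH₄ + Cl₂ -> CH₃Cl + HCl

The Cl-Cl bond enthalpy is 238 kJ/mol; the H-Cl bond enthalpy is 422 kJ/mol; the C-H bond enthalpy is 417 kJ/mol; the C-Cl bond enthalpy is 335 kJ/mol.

ΔH ≈ −102 kJ

Bonds broken (reactants):
  C-H: 4 × 417 = 1668
  Cl-Cl: 1 × 238 = 238
  Σ(broken) = 1906 kJ
Bonds formed (products):
  C-Cl: 1 × 335 = 335
  C-H: 3 × 417 = 1251
  H-Cl: 1 × 422 = 422
  Σ(formed) = 2008 kJ
ΔH = Σ(broken) − Σ(formed) = 1906 − 2008 = −102 kJ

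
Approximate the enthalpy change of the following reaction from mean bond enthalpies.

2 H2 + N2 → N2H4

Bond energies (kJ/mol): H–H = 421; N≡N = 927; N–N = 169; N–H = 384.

Bonds broken (reactants):
  H–H: 2 × 421 = 842
  N≡N: 1 × 927 = 927
  Σ(broken) = 1769 kJ
Bonds formed (products):
  N–H: 4 × 384 = 1536
  N–N: 1 × 169 = 169
  Σ(formed) = 1705 kJ
ΔH = Σ(broken) − Σ(formed) = 1769 − 1705 = +64 kJ

ΔH ≈ +64 kJ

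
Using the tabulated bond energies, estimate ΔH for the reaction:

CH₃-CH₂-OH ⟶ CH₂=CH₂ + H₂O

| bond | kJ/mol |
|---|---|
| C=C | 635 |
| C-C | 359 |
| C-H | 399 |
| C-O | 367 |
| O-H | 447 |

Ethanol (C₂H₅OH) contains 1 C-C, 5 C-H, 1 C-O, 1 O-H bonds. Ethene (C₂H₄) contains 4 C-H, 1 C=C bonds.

Bonds broken (reactants):
  C-C: 1 × 359 = 359
  C-H: 5 × 399 = 1995
  C-O: 1 × 367 = 367
  O-H: 1 × 447 = 447
  Σ(broken) = 3168 kJ
Bonds formed (products):
  C-H: 4 × 399 = 1596
  C=C: 1 × 635 = 635
  O-H: 2 × 447 = 894
  Σ(formed) = 3125 kJ
ΔH = Σ(broken) − Σ(formed) = 3168 − 3125 = +43 kJ

ΔH ≈ +43 kJ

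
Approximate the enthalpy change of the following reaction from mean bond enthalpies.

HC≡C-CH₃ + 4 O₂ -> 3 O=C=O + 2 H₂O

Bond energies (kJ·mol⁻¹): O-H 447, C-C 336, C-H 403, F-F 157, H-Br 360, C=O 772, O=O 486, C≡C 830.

ΔH ≈ −1698 kJ

Bonds broken (reactants):
  C≡C: 1 × 830 = 830
  C-C: 1 × 336 = 336
  C-H: 4 × 403 = 1612
  O=O: 4 × 486 = 1944
  Σ(broken) = 4722 kJ
Bonds formed (products):
  C=O: 6 × 772 = 4632
  O-H: 4 × 447 = 1788
  Σ(formed) = 6420 kJ
ΔH = Σ(broken) − Σ(formed) = 4722 − 6420 = −1698 kJ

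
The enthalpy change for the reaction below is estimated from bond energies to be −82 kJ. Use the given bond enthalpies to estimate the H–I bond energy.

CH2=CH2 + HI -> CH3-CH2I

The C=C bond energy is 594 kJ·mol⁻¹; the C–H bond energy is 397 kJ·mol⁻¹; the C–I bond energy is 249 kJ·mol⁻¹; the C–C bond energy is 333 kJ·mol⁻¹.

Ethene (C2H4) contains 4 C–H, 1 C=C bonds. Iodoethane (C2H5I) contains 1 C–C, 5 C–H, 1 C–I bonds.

D(H–I) ≈ 303 kJ/mol

Let D be the H–I bond energy.
Σ(broken) = 4×397 + 1×594 + 1×D = 2182 + D
Σ(formed) = 1×333 + 5×397 + 1×249 = 2567
ΔH = Σ(broken) − Σ(formed) = (2182 + D) − (2567) = −385 + D
Setting this equal to −82 kJ gives D = 303 kJ/mol.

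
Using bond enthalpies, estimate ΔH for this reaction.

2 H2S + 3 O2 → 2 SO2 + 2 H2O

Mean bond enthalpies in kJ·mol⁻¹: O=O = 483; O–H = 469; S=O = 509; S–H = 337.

ΔH ≈ −1115 kJ

Bonds broken (reactants):
  O=O: 3 × 483 = 1449
  S–H: 4 × 337 = 1348
  Σ(broken) = 2797 kJ
Bonds formed (products):
  O–H: 4 × 469 = 1876
  S=O: 4 × 509 = 2036
  Σ(formed) = 3912 kJ
ΔH = Σ(broken) − Σ(formed) = 2797 − 3912 = −1115 kJ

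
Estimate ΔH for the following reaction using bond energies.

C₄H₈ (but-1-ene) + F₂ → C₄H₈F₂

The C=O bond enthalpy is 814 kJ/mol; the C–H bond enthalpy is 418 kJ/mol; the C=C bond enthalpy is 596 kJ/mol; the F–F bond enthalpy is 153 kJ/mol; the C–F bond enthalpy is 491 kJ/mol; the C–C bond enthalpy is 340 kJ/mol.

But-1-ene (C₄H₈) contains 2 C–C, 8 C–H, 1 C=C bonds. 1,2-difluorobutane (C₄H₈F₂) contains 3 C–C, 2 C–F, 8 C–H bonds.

Bonds broken (reactants):
  C–C: 2 × 340 = 680
  C–H: 8 × 418 = 3344
  C=C: 1 × 596 = 596
  F–F: 1 × 153 = 153
  Σ(broken) = 4773 kJ
Bonds formed (products):
  C–C: 3 × 340 = 1020
  C–F: 2 × 491 = 982
  C–H: 8 × 418 = 3344
  Σ(formed) = 5346 kJ
ΔH = Σ(broken) − Σ(formed) = 4773 − 5346 = −573 kJ

ΔH ≈ −573 kJ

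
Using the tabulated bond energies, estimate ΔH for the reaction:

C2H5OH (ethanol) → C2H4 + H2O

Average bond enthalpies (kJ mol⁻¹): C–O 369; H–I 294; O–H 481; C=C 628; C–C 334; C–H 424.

ΔH ≈ +18 kJ

Bonds broken (reactants):
  C–C: 1 × 334 = 334
  C–H: 5 × 424 = 2120
  C–O: 1 × 369 = 369
  O–H: 1 × 481 = 481
  Σ(broken) = 3304 kJ
Bonds formed (products):
  C–H: 4 × 424 = 1696
  C=C: 1 × 628 = 628
  O–H: 2 × 481 = 962
  Σ(formed) = 3286 kJ
ΔH = Σ(broken) − Σ(formed) = 3304 − 3286 = +18 kJ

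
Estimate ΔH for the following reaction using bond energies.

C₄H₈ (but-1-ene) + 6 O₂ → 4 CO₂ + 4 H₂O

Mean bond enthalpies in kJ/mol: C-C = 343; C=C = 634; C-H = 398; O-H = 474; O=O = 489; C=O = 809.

ΔH ≈ −2826 kJ

Bonds broken (reactants):
  C-C: 2 × 343 = 686
  C-H: 8 × 398 = 3184
  C=C: 1 × 634 = 634
  O=O: 6 × 489 = 2934
  Σ(broken) = 7438 kJ
Bonds formed (products):
  C=O: 8 × 809 = 6472
  O-H: 8 × 474 = 3792
  Σ(formed) = 10264 kJ
ΔH = Σ(broken) − Σ(formed) = 7438 − 10264 = −2826 kJ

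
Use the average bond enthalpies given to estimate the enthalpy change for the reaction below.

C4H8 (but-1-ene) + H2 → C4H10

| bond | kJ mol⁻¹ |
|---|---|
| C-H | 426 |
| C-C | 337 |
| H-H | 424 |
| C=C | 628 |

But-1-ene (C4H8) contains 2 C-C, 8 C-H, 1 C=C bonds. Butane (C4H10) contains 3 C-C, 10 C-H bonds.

Bonds broken (reactants):
  C-C: 2 × 337 = 674
  C-H: 8 × 426 = 3408
  C=C: 1 × 628 = 628
  H-H: 1 × 424 = 424
  Σ(broken) = 5134 kJ
Bonds formed (products):
  C-C: 3 × 337 = 1011
  C-H: 10 × 426 = 4260
  Σ(formed) = 5271 kJ
ΔH = Σ(broken) − Σ(formed) = 5134 − 5271 = −137 kJ

ΔH ≈ −137 kJ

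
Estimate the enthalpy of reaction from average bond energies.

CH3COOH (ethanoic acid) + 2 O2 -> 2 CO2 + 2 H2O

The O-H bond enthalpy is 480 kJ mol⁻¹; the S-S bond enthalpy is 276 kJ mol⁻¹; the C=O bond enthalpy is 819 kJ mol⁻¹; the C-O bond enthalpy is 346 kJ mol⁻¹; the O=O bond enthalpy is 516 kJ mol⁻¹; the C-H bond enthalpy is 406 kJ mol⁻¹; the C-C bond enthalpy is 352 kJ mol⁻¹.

Bonds broken (reactants):
  C-C: 1 × 352 = 352
  C-H: 3 × 406 = 1218
  C-O: 1 × 346 = 346
  C=O: 1 × 819 = 819
  O-H: 1 × 480 = 480
  O=O: 2 × 516 = 1032
  Σ(broken) = 4247 kJ
Bonds formed (products):
  C=O: 4 × 819 = 3276
  O-H: 4 × 480 = 1920
  Σ(formed) = 5196 kJ
ΔH = Σ(broken) − Σ(formed) = 4247 − 5196 = −949 kJ

ΔH ≈ −949 kJ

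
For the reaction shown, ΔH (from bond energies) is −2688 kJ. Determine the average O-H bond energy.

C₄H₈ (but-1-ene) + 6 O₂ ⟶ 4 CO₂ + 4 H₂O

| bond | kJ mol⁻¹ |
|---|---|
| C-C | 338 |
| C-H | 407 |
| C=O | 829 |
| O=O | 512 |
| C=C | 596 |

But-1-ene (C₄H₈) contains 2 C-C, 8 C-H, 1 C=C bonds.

Let D be the O-H bond energy.
Σ(broken) = 2×338 + 8×407 + 1×596 + 6×512 = 7600
Σ(formed) = 8×829 + 8×D = 6632 + 8D
ΔH = Σ(broken) − Σ(formed) = (7600) − (6632 + 8D) = +968 − 8D
Setting this equal to −2688 kJ gives 8D = 3656, so D = 457 kJ/mol.

D(O-H) ≈ 457 kJ/mol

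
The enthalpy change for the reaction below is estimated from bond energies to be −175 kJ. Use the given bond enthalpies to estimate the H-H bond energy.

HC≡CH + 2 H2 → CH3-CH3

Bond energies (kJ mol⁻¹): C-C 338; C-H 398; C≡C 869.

Let D be the H-H bond energy.
Σ(broken) = 1×869 + 2×398 + 2×D = 1665 + 2D
Σ(formed) = 1×338 + 6×398 = 2726
ΔH = Σ(broken) − Σ(formed) = (1665 + 2D) − (2726) = −1061 + 2D
Setting this equal to −175 kJ gives 2D = 886, so D = 443 kJ/mol.

D(H-H) ≈ 443 kJ/mol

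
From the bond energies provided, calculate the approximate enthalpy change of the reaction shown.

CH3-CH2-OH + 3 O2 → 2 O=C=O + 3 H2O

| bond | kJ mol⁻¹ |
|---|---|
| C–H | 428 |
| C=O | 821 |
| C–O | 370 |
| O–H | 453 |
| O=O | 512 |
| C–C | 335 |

Bonds broken (reactants):
  C–C: 1 × 335 = 335
  C–H: 5 × 428 = 2140
  C–O: 1 × 370 = 370
  O–H: 1 × 453 = 453
  O=O: 3 × 512 = 1536
  Σ(broken) = 4834 kJ
Bonds formed (products):
  C=O: 4 × 821 = 3284
  O–H: 6 × 453 = 2718
  Σ(formed) = 6002 kJ
ΔH = Σ(broken) − Σ(formed) = 4834 − 6002 = −1168 kJ

ΔH ≈ −1168 kJ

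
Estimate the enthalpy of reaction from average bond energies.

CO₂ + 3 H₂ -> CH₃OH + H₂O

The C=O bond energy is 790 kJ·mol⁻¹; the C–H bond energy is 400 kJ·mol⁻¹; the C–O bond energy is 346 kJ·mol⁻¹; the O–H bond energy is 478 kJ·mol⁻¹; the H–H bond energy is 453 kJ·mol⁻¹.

ΔH ≈ −41 kJ

Bonds broken (reactants):
  C=O: 2 × 790 = 1580
  H–H: 3 × 453 = 1359
  Σ(broken) = 2939 kJ
Bonds formed (products):
  C–H: 3 × 400 = 1200
  C–O: 1 × 346 = 346
  O–H: 3 × 478 = 1434
  Σ(formed) = 2980 kJ
ΔH = Σ(broken) − Σ(formed) = 2939 − 2980 = −41 kJ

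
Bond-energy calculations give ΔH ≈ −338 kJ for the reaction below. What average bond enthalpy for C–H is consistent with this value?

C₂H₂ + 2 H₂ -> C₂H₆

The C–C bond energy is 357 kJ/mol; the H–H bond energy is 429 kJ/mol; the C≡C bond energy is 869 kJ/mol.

Let D be the C–H bond energy.
Σ(broken) = 1×869 + 2×D + 2×429 = 1727 + 2D
Σ(formed) = 1×357 + 6×D = 357 + 6D
ΔH = Σ(broken) − Σ(formed) = (1727 + 2D) − (357 + 6D) = +1370 − 4D
Setting this equal to −338 kJ gives 4D = 1708, so D = 427 kJ/mol.

D(C–H) ≈ 427 kJ/mol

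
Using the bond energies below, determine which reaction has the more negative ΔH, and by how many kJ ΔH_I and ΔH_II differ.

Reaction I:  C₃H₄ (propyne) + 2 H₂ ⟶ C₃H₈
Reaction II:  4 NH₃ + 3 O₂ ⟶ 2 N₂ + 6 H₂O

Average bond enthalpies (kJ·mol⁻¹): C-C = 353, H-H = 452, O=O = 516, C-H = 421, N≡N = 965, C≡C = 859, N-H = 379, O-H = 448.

Reaction I:
  Bonds broken (reactants):
    C≡C: 1 × 859 = 859
    C-C: 1 × 353 = 353
    C-H: 4 × 421 = 1684
    H-H: 2 × 452 = 904
    Σ(broken) = 3800 kJ
  Bonds formed (products):
    C-C: 2 × 353 = 706
    C-H: 8 × 421 = 3368
    Σ(formed) = 4074 kJ
  ΔH_I = 3800 − 4074 = −274 kJ
Reaction II:
  Bonds broken (reactants):
    N-H: 12 × 379 = 4548
    O=O: 3 × 516 = 1548
    Σ(broken) = 6096 kJ
  Bonds formed (products):
    N≡N: 2 × 965 = 1930
    O-H: 12 × 448 = 5376
    Σ(formed) = 7306 kJ
  ΔH_II = 6096 − 7306 = −1210 kJ
ΔH_I − ΔH_II = +936 kJ, so reaction II has the more negative ΔH; |ΔH_I − ΔH_II| = 936 kJ.

Reaction II, by 936 kJ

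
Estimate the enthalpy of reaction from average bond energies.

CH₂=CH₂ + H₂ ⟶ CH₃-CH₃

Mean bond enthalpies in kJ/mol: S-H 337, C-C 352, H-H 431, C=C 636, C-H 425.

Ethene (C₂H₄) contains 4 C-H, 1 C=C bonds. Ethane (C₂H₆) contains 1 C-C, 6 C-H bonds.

Bonds broken (reactants):
  C-H: 4 × 425 = 1700
  C=C: 1 × 636 = 636
  H-H: 1 × 431 = 431
  Σ(broken) = 2767 kJ
Bonds formed (products):
  C-C: 1 × 352 = 352
  C-H: 6 × 425 = 2550
  Σ(formed) = 2902 kJ
ΔH = Σ(broken) − Σ(formed) = 2767 − 2902 = −135 kJ

ΔH ≈ −135 kJ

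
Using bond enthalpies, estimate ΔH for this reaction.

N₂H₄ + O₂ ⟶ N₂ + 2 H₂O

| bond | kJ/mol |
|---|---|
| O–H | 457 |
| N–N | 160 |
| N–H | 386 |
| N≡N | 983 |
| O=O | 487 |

ΔH ≈ −620 kJ

Bonds broken (reactants):
  N–H: 4 × 386 = 1544
  N–N: 1 × 160 = 160
  O=O: 1 × 487 = 487
  Σ(broken) = 2191 kJ
Bonds formed (products):
  N≡N: 1 × 983 = 983
  O–H: 4 × 457 = 1828
  Σ(formed) = 2811 kJ
ΔH = Σ(broken) − Σ(formed) = 2191 − 2811 = −620 kJ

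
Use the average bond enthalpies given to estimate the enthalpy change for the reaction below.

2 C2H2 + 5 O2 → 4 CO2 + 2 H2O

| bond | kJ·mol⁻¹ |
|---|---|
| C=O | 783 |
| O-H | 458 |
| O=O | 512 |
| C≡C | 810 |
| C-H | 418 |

Bonds broken (reactants):
  C≡C: 2 × 810 = 1620
  C-H: 4 × 418 = 1672
  O=O: 5 × 512 = 2560
  Σ(broken) = 5852 kJ
Bonds formed (products):
  C=O: 8 × 783 = 6264
  O-H: 4 × 458 = 1832
  Σ(formed) = 8096 kJ
ΔH = Σ(broken) − Σ(formed) = 5852 − 8096 = −2244 kJ

ΔH ≈ −2244 kJ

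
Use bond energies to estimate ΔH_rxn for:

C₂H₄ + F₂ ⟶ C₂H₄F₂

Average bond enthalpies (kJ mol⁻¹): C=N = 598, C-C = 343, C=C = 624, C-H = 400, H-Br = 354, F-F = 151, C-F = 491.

ΔH ≈ −550 kJ

Bonds broken (reactants):
  C-H: 4 × 400 = 1600
  C=C: 1 × 624 = 624
  F-F: 1 × 151 = 151
  Σ(broken) = 2375 kJ
Bonds formed (products):
  C-C: 1 × 343 = 343
  C-F: 2 × 491 = 982
  C-H: 4 × 400 = 1600
  Σ(formed) = 2925 kJ
ΔH = Σ(broken) − Σ(formed) = 2375 − 2925 = −550 kJ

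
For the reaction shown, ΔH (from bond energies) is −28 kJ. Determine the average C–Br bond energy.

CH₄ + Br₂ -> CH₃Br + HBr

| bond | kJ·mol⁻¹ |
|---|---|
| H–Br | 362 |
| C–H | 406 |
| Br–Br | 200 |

D(C–Br) ≈ 272 kJ/mol

Let D be the C–Br bond energy.
Σ(broken) = 1×200 + 4×406 = 1824
Σ(formed) = 1×D + 3×406 + 1×362 = 1580 + D
ΔH = Σ(broken) − Σ(formed) = (1824) − (1580 + D) = +244 − D
Setting this equal to −28 kJ gives D = 272 kJ/mol.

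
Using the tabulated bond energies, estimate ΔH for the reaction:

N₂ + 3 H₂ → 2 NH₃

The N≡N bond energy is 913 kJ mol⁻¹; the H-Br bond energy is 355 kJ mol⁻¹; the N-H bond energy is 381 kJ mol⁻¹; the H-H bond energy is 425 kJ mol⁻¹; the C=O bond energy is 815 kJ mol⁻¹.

Bonds broken (reactants):
  H-H: 3 × 425 = 1275
  N≡N: 1 × 913 = 913
  Σ(broken) = 2188 kJ
Bonds formed (products):
  N-H: 6 × 381 = 2286
  Σ(formed) = 2286 kJ
ΔH = Σ(broken) − Σ(formed) = 2188 − 2286 = −98 kJ

ΔH ≈ −98 kJ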